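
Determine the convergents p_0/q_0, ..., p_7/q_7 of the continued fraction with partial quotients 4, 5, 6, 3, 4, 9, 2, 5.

4/1, 21/5, 130/31, 411/98, 1774/423, 16377/3905, 34528/8233, 189017/45070

Using the convergent recurrence p_i = a_i*p_{i-1} + p_{i-2}, q_i = a_i*q_{i-1} + q_{i-2} with p_{-2}=0, p_{-1}=1, q_{-2}=1, q_{-1}=0:
  i=0: a_0=4, p_0 = 4*1 + 0 = 4, q_0 = 4*0 + 1 = 1.
  i=1: a_1=5, p_1 = 5*4 + 1 = 21, q_1 = 5*1 + 0 = 5.
  i=2: a_2=6, p_2 = 6*21 + 4 = 130, q_2 = 6*5 + 1 = 31.
  i=3: a_3=3, p_3 = 3*130 + 21 = 411, q_3 = 3*31 + 5 = 98.
  i=4: a_4=4, p_4 = 4*411 + 130 = 1774, q_4 = 4*98 + 31 = 423.
  i=5: a_5=9, p_5 = 9*1774 + 411 = 16377, q_5 = 9*423 + 98 = 3905.
  i=6: a_6=2, p_6 = 2*16377 + 1774 = 34528, q_6 = 2*3905 + 423 = 8233.
  i=7: a_7=5, p_7 = 5*34528 + 16377 = 189017, q_7 = 5*8233 + 3905 = 45070.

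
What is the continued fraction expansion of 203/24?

Run the Euclidean algorithm on 203 and 24; the successive quotients are the partial quotients a_0, a_1, ... (each step inverts the fractional part left over by the previous one):
  203 = 8*24 + 11, so a_0 = 8.
  24 = 2*11 + 2, so a_1 = 2.
  11 = 5*2 + 1, so a_2 = 5.
  2 = 2*1 + 0, so a_3 = 2.
The remainder reaches 0 after 4 divisions, so the expansion has 4 partial quotients, read off in order.

[8; 2, 5, 2]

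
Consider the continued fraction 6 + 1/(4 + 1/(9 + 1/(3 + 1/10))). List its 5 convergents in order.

6/1, 25/4, 231/37, 718/115, 7411/1187

Using the convergent recurrence p_i = a_i*p_{i-1} + p_{i-2}, q_i = a_i*q_{i-1} + q_{i-2} with p_{-2}=0, p_{-1}=1, q_{-2}=1, q_{-1}=0:
  i=0: a_0=6, p_0 = 6*1 + 0 = 6, q_0 = 6*0 + 1 = 1.
  i=1: a_1=4, p_1 = 4*6 + 1 = 25, q_1 = 4*1 + 0 = 4.
  i=2: a_2=9, p_2 = 9*25 + 6 = 231, q_2 = 9*4 + 1 = 37.
  i=3: a_3=3, p_3 = 3*231 + 25 = 718, q_3 = 3*37 + 4 = 115.
  i=4: a_4=10, p_4 = 10*718 + 231 = 7411, q_4 = 10*115 + 37 = 1187.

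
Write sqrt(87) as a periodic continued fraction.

[9; (3, 18)]

Write x_i = (sqrt(87) + m_i)/d_i with (m_0, d_0) = (0, 1). a_0 = floor(sqrt(87)) = 9, since 9^2 = 81 <= 87 < 100 = 10^2.
Iterate m_{i+1} = d_i*a_i - m_i, d_{i+1} = (87 - m_{i+1}^2)/d_i, a_{i+1} = floor((a_0 + m_{i+1})/d_{i+1}):
  m_1 = 1*9 - 0 = 9, d_1 = (87 - 9^2)/1 = 6/1 = 6, a_1 = floor((9 + 9)/6) = 3.
  m_2 = 6*3 - 9 = 9, d_2 = (87 - 9^2)/6 = 6/6 = 1, a_2 = floor((9 + 9)/1) = 18.
  m_3 = 1*18 - 9 = 9, d_3 = (87 - 9^2)/1 = 6/1 = 6: (m_3, d_3) = (m_1, d_1) = (9, 6), so from here the quotients repeat a_1, a_2; the period length is 2.
Hence the expansion of sqrt(87) is a_0 = 9 followed by the repeating block 3, 18 (period 2).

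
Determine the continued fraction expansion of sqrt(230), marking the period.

[15; (6, 30)]

Write x_i = (sqrt(230) + m_i)/d_i with (m_0, d_0) = (0, 1). a_0 = floor(sqrt(230)) = 15, since 15^2 = 225 <= 230 < 256 = 16^2.
Iterate m_{i+1} = d_i*a_i - m_i, d_{i+1} = (230 - m_{i+1}^2)/d_i, a_{i+1} = floor((a_0 + m_{i+1})/d_{i+1}):
  m_1 = 1*15 - 0 = 15, d_1 = (230 - 15^2)/1 = 5/1 = 5, a_1 = floor((15 + 15)/5) = 6.
  m_2 = 5*6 - 15 = 15, d_2 = (230 - 15^2)/5 = 5/5 = 1, a_2 = floor((15 + 15)/1) = 30.
  m_3 = 1*30 - 15 = 15, d_3 = (230 - 15^2)/1 = 5/1 = 5: (m_3, d_3) = (m_1, d_1) = (15, 5), so from here the quotients repeat a_1, a_2; the period length is 2.
Hence the expansion of sqrt(230) is a_0 = 15 followed by the repeating block 6, 30 (period 2).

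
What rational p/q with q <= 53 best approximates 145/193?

Expand x = 145/193 as a continued fraction with the Euclidean algorithm:
  145 = 0*193 + 145, so a_0 = 0.
  193 = 1*145 + 48, so a_1 = 1.
  145 = 3*48 + 1, so a_2 = 3.
  48 = 48*1 + 0, so a_3 = 48.
so x = [0; 1, 3, 48].
Convergents (p_i = a_i*p_{i-1} + p_{i-2}, q_i = a_i*q_{i-1} + q_{i-2} with p_{-2}=0, p_{-1}=1, q_{-2}=1, q_{-1}=0), until the denominator exceeds 53:
  i=0: a_0=0, p_0 = 0*1 + 0 = 0, q_0 = 0*0 + 1 = 1.
  i=1: a_1=1, p_1 = 1*0 + 1 = 1, q_1 = 1*1 + 0 = 1.
  i=2: a_2=3, p_2 = 3*1 + 0 = 3, q_2 = 3*1 + 1 = 4.
  i=3: a_3=48, p_3 = 48*3 + 1 = 145, q_3 = 48*4 + 1 = 193.
q_3 = 193 > 53, so the last convergent with denominator <= 53 is p_2/q_2 = 3/4.
The closest fraction with denominator <= 53 is either p_2/q_2 or the intermediate fraction (k*p_2 + p_1)/(k*q_2 + q_1) with the largest k >= 1 whose denominator stays <= 53; these approach x as k grows, and every other convergent or intermediate fraction in range is farther away.
Largest k: floor((53 - q_1)/q_2) = floor((53 - 1)/4) = 13.
That gives (13*3 + 1)/(13*4 + 1) = 40/53.
Compare the errors: |x - 3/4| = |145*4 - 3*193|/(193*4) = 1/772, and |x - 40/53| = |145*53 - 40*193|/(193*53) = 35/10229.
Cross-multiplying, 1*10229 = 10229 < 27020 = 35*772, so 1/772 is smaller: the convergent 3/4 is closer to x than 40/53.

3/4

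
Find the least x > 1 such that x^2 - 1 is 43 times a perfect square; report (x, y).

First expand sqrt(43) as a continued fraction. With x_i = (sqrt(43) + m_i)/d_i and (m_0, d_0) = (0, 1): a_0 = floor(sqrt(43)) = 6, since 6^2 = 36 <= 43 < 49 = 7^2.
Iterate m_{i+1} = d_i*a_i - m_i, d_{i+1} = (43 - m_{i+1}^2)/d_i, a_{i+1} = floor((a_0 + m_{i+1})/d_{i+1}):
  m_1 = 1*6 - 0 = 6, d_1 = (43 - 6^2)/1 = 7/1 = 7, a_1 = floor((6 + 6)/7) = 1.
  m_2 = 7*1 - 6 = 1, d_2 = (43 - 1^2)/7 = 42/7 = 6, a_2 = floor((6 + 1)/6) = 1.
  m_3 = 6*1 - 1 = 5, d_3 = (43 - 5^2)/6 = 18/6 = 3, a_3 = floor((6 + 5)/3) = 3.
  m_4 = 3*3 - 5 = 4, d_4 = (43 - 4^2)/3 = 27/3 = 9, a_4 = floor((6 + 4)/9) = 1.
  m_5 = 9*1 - 4 = 5, d_5 = (43 - 5^2)/9 = 18/9 = 2, a_5 = floor((6 + 5)/2) = 5.
  m_6 = 2*5 - 5 = 5, d_6 = (43 - 5^2)/2 = 18/2 = 9, a_6 = floor((6 + 5)/9) = 1.
  m_7 = 9*1 - 5 = 4, d_7 = (43 - 4^2)/9 = 27/9 = 3, a_7 = floor((6 + 4)/3) = 3.
  m_8 = 3*3 - 4 = 5, d_8 = (43 - 5^2)/3 = 18/3 = 6, a_8 = floor((6 + 5)/6) = 1.
  m_9 = 6*1 - 5 = 1, d_9 = (43 - 1^2)/6 = 42/6 = 7, a_9 = floor((6 + 1)/7) = 1.
  m_10 = 7*1 - 1 = 6, d_10 = (43 - 6^2)/7 = 7/7 = 1, a_10 = floor((6 + 6)/1) = 12.
  m_11 = 1*12 - 6 = 6, d_11 = (43 - 6^2)/1 = 7/1 = 7: (m_11, d_11) = (m_1, d_1) = (6, 7), so from here the quotients repeat a_1, ..., a_10; the period length is 10.
So sqrt(43) = [6; (1, 1, 3, 1, 5, 1, 3, 1, 1, 12)] with period length k = 10.
k is even, so the fundamental solution of x^2 - 43y^2 = 1 is (p_{k-1}, q_{k-1}) = (p_9, q_9); compute convergents through index 9.
Convergents (p_i = a_i*p_{i-1} + p_{i-2}, q_i = a_i*q_{i-1} + q_{i-2} with p_{-2}=0, p_{-1}=1, q_{-2}=1, q_{-1}=0):
  i=0: a_0=6, p_0 = 6*1 + 0 = 6, q_0 = 6*0 + 1 = 1.
  i=1: a_1=1, p_1 = 1*6 + 1 = 7, q_1 = 1*1 + 0 = 1.
  i=2: a_2=1, p_2 = 1*7 + 6 = 13, q_2 = 1*1 + 1 = 2.
  i=3: a_3=3, p_3 = 3*13 + 7 = 46, q_3 = 3*2 + 1 = 7.
  i=4: a_4=1, p_4 = 1*46 + 13 = 59, q_4 = 1*7 + 2 = 9.
  i=5: a_5=5, p_5 = 5*59 + 46 = 341, q_5 = 5*9 + 7 = 52.
  i=6: a_6=1, p_6 = 1*341 + 59 = 400, q_6 = 1*52 + 9 = 61.
  i=7: a_7=3, p_7 = 3*400 + 341 = 1541, q_7 = 3*61 + 52 = 235.
  i=8: a_8=1, p_8 = 1*1541 + 400 = 1941, q_8 = 1*235 + 61 = 296.
  i=9: a_9=1, p_9 = 1*1941 + 1541 = 3482, q_9 = 1*296 + 235 = 531.
Check: 3482^2 - 43*531^2 = 12124324 - 12124323 = 1, so (x, y) = (3482, 531) solves the equation, and by the theorem it is the least positive solution.

(x, y) = (3482, 531)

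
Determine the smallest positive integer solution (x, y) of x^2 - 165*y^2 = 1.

(x, y) = (1079, 84)

First expand sqrt(165) as a continued fraction. With x_i = (sqrt(165) + m_i)/d_i and (m_0, d_0) = (0, 1): a_0 = floor(sqrt(165)) = 12, since 12^2 = 144 <= 165 < 169 = 13^2.
Iterate m_{i+1} = d_i*a_i - m_i, d_{i+1} = (165 - m_{i+1}^2)/d_i, a_{i+1} = floor((a_0 + m_{i+1})/d_{i+1}):
  m_1 = 1*12 - 0 = 12, d_1 = (165 - 12^2)/1 = 21/1 = 21, a_1 = floor((12 + 12)/21) = 1.
  m_2 = 21*1 - 12 = 9, d_2 = (165 - 9^2)/21 = 84/21 = 4, a_2 = floor((12 + 9)/4) = 5.
  m_3 = 4*5 - 9 = 11, d_3 = (165 - 11^2)/4 = 44/4 = 11, a_3 = floor((12 + 11)/11) = 2.
  m_4 = 11*2 - 11 = 11, d_4 = (165 - 11^2)/11 = 44/11 = 4, a_4 = floor((12 + 11)/4) = 5.
  m_5 = 4*5 - 11 = 9, d_5 = (165 - 9^2)/4 = 84/4 = 21, a_5 = floor((12 + 9)/21) = 1.
  m_6 = 21*1 - 9 = 12, d_6 = (165 - 12^2)/21 = 21/21 = 1, a_6 = floor((12 + 12)/1) = 24.
  m_7 = 1*24 - 12 = 12, d_7 = (165 - 12^2)/1 = 21/1 = 21: (m_7, d_7) = (m_1, d_1) = (12, 21), so from here the quotients repeat a_1, ..., a_6; the period length is 6.
So sqrt(165) = [12; (1, 5, 2, 5, 1, 24)] with period length k = 6.
k is even, so the fundamental solution of x^2 - 165y^2 = 1 is (p_{k-1}, q_{k-1}) = (p_5, q_5); compute convergents through index 5.
Convergents (p_i = a_i*p_{i-1} + p_{i-2}, q_i = a_i*q_{i-1} + q_{i-2} with p_{-2}=0, p_{-1}=1, q_{-2}=1, q_{-1}=0):
  i=0: a_0=12, p_0 = 12*1 + 0 = 12, q_0 = 12*0 + 1 = 1.
  i=1: a_1=1, p_1 = 1*12 + 1 = 13, q_1 = 1*1 + 0 = 1.
  i=2: a_2=5, p_2 = 5*13 + 12 = 77, q_2 = 5*1 + 1 = 6.
  i=3: a_3=2, p_3 = 2*77 + 13 = 167, q_3 = 2*6 + 1 = 13.
  i=4: a_4=5, p_4 = 5*167 + 77 = 912, q_4 = 5*13 + 6 = 71.
  i=5: a_5=1, p_5 = 1*912 + 167 = 1079, q_5 = 1*71 + 13 = 84.
Check: 1079^2 - 165*84^2 = 1164241 - 1164240 = 1, so (x, y) = (1079, 84) solves the equation, and by the theorem it is the least positive solution.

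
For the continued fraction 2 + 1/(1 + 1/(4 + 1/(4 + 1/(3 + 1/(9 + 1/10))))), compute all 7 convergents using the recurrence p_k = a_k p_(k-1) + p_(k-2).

2/1, 3/1, 14/5, 59/21, 191/68, 1778/633, 17971/6398

Using the convergent recurrence p_i = a_i*p_{i-1} + p_{i-2}, q_i = a_i*q_{i-1} + q_{i-2} with p_{-2}=0, p_{-1}=1, q_{-2}=1, q_{-1}=0:
  i=0: a_0=2, p_0 = 2*1 + 0 = 2, q_0 = 2*0 + 1 = 1.
  i=1: a_1=1, p_1 = 1*2 + 1 = 3, q_1 = 1*1 + 0 = 1.
  i=2: a_2=4, p_2 = 4*3 + 2 = 14, q_2 = 4*1 + 1 = 5.
  i=3: a_3=4, p_3 = 4*14 + 3 = 59, q_3 = 4*5 + 1 = 21.
  i=4: a_4=3, p_4 = 3*59 + 14 = 191, q_4 = 3*21 + 5 = 68.
  i=5: a_5=9, p_5 = 9*191 + 59 = 1778, q_5 = 9*68 + 21 = 633.
  i=6: a_6=10, p_6 = 10*1778 + 191 = 17971, q_6 = 10*633 + 68 = 6398.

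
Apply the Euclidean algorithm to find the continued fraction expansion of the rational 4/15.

Run the Euclidean algorithm on 4 and 15; the successive quotients are the partial quotients a_0, a_1, ... (each step inverts the fractional part left over by the previous one):
  4 = 0*15 + 4, so a_0 = 0.
  15 = 3*4 + 3, so a_1 = 3.
  4 = 1*3 + 1, so a_2 = 1.
  3 = 3*1 + 0, so a_3 = 3.
The remainder reaches 0 after 4 divisions, so the expansion has 4 partial quotients, read off in order.

[0; 3, 1, 3]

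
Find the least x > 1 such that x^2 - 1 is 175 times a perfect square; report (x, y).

First expand sqrt(175) as a continued fraction. With x_i = (sqrt(175) + m_i)/d_i and (m_0, d_0) = (0, 1): a_0 = floor(sqrt(175)) = 13, since 13^2 = 169 <= 175 < 196 = 14^2.
Iterate m_{i+1} = d_i*a_i - m_i, d_{i+1} = (175 - m_{i+1}^2)/d_i, a_{i+1} = floor((a_0 + m_{i+1})/d_{i+1}):
  m_1 = 1*13 - 0 = 13, d_1 = (175 - 13^2)/1 = 6/1 = 6, a_1 = floor((13 + 13)/6) = 4.
  m_2 = 6*4 - 13 = 11, d_2 = (175 - 11^2)/6 = 54/6 = 9, a_2 = floor((13 + 11)/9) = 2.
  m_3 = 9*2 - 11 = 7, d_3 = (175 - 7^2)/9 = 126/9 = 14, a_3 = floor((13 + 7)/14) = 1.
  m_4 = 14*1 - 7 = 7, d_4 = (175 - 7^2)/14 = 126/14 = 9, a_4 = floor((13 + 7)/9) = 2.
  m_5 = 9*2 - 7 = 11, d_5 = (175 - 11^2)/9 = 54/9 = 6, a_5 = floor((13 + 11)/6) = 4.
  m_6 = 6*4 - 11 = 13, d_6 = (175 - 13^2)/6 = 6/6 = 1, a_6 = floor((13 + 13)/1) = 26.
  m_7 = 1*26 - 13 = 13, d_7 = (175 - 13^2)/1 = 6/1 = 6: (m_7, d_7) = (m_1, d_1) = (13, 6), so from here the quotients repeat a_1, ..., a_6; the period length is 6.
So sqrt(175) = [13; (4, 2, 1, 2, 4, 26)] with period length k = 6.
k is even, so the fundamental solution of x^2 - 175y^2 = 1 is (p_{k-1}, q_{k-1}) = (p_5, q_5); compute convergents through index 5.
Convergents (p_i = a_i*p_{i-1} + p_{i-2}, q_i = a_i*q_{i-1} + q_{i-2} with p_{-2}=0, p_{-1}=1, q_{-2}=1, q_{-1}=0):
  i=0: a_0=13, p_0 = 13*1 + 0 = 13, q_0 = 13*0 + 1 = 1.
  i=1: a_1=4, p_1 = 4*13 + 1 = 53, q_1 = 4*1 + 0 = 4.
  i=2: a_2=2, p_2 = 2*53 + 13 = 119, q_2 = 2*4 + 1 = 9.
  i=3: a_3=1, p_3 = 1*119 + 53 = 172, q_3 = 1*9 + 4 = 13.
  i=4: a_4=2, p_4 = 2*172 + 119 = 463, q_4 = 2*13 + 9 = 35.
  i=5: a_5=4, p_5 = 4*463 + 172 = 2024, q_5 = 4*35 + 13 = 153.
Check: 2024^2 - 175*153^2 = 4096576 - 4096575 = 1, so (x, y) = (2024, 153) solves the equation, and by the theorem it is the least positive solution.

(x, y) = (2024, 153)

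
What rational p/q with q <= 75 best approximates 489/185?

Expand x = 489/185 as a continued fraction with the Euclidean algorithm:
  489 = 2*185 + 119, so a_0 = 2.
  185 = 1*119 + 66, so a_1 = 1.
  119 = 1*66 + 53, so a_2 = 1.
  66 = 1*53 + 13, so a_3 = 1.
  53 = 4*13 + 1, so a_4 = 4.
  13 = 13*1 + 0, so a_5 = 13.
so x = [2; 1, 1, 1, 4, 13].
Convergents (p_i = a_i*p_{i-1} + p_{i-2}, q_i = a_i*q_{i-1} + q_{i-2} with p_{-2}=0, p_{-1}=1, q_{-2}=1, q_{-1}=0), until the denominator exceeds 75:
  i=0: a_0=2, p_0 = 2*1 + 0 = 2, q_0 = 2*0 + 1 = 1.
  i=1: a_1=1, p_1 = 1*2 + 1 = 3, q_1 = 1*1 + 0 = 1.
  i=2: a_2=1, p_2 = 1*3 + 2 = 5, q_2 = 1*1 + 1 = 2.
  i=3: a_3=1, p_3 = 1*5 + 3 = 8, q_3 = 1*2 + 1 = 3.
  i=4: a_4=4, p_4 = 4*8 + 5 = 37, q_4 = 4*3 + 2 = 14.
  i=5: a_5=13, p_5 = 13*37 + 8 = 489, q_5 = 13*14 + 3 = 185.
q_5 = 185 > 75, so the last convergent with denominator <= 75 is p_4/q_4 = 37/14.
The closest fraction with denominator <= 75 is either p_4/q_4 or the intermediate fraction (k*p_4 + p_3)/(k*q_4 + q_3) with the largest k >= 1 whose denominator stays <= 75; these approach x as k grows, and every other convergent or intermediate fraction in range is farther away.
Largest k: floor((75 - q_3)/q_4) = floor((75 - 3)/14) = 5.
That gives (5*37 + 8)/(5*14 + 3) = 193/73.
Compare the errors: |x - 37/14| = |489*14 - 37*185|/(185*14) = 1/2590, and |x - 193/73| = |489*73 - 193*185|/(185*73) = 8/13505.
Cross-multiplying, 1*13505 = 13505 < 20720 = 8*2590, so 1/2590 is smaller: the convergent 37/14 is closer to x than 193/73.

37/14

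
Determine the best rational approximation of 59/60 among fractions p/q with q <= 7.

1/1

Expand x = 59/60 as a continued fraction with the Euclidean algorithm:
  59 = 0*60 + 59, so a_0 = 0.
  60 = 1*59 + 1, so a_1 = 1.
  59 = 59*1 + 0, so a_2 = 59.
so x = [0; 1, 59].
Convergents (p_i = a_i*p_{i-1} + p_{i-2}, q_i = a_i*q_{i-1} + q_{i-2} with p_{-2}=0, p_{-1}=1, q_{-2}=1, q_{-1}=0), until the denominator exceeds 7:
  i=0: a_0=0, p_0 = 0*1 + 0 = 0, q_0 = 0*0 + 1 = 1.
  i=1: a_1=1, p_1 = 1*0 + 1 = 1, q_1 = 1*1 + 0 = 1.
  i=2: a_2=59, p_2 = 59*1 + 0 = 59, q_2 = 59*1 + 1 = 60.
q_2 = 60 > 7, so the last convergent with denominator <= 7 is p_1/q_1 = 1/1.
The closest fraction with denominator <= 7 is either p_1/q_1 or the intermediate fraction (k*p_1 + p_0)/(k*q_1 + q_0) with the largest k >= 1 whose denominator stays <= 7; these approach x as k grows, and every other convergent or intermediate fraction in range is farther away.
Largest k: floor((7 - q_0)/q_1) = floor((7 - 1)/1) = 6.
That gives (6*1 + 0)/(6*1 + 1) = 6/7.
Compare the errors: |x - 1/1| = |59*1 - 1*60|/(60*1) = 1/60, and |x - 6/7| = |59*7 - 6*60|/(60*7) = 53/420.
Cross-multiplying, 1*420 = 420 < 3180 = 53*60, so 1/60 is smaller: the convergent 1/1 is closer to x than 6/7.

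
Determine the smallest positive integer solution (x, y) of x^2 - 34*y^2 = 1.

(x, y) = (35, 6)

First expand sqrt(34) as a continued fraction. With x_i = (sqrt(34) + m_i)/d_i and (m_0, d_0) = (0, 1): a_0 = floor(sqrt(34)) = 5, since 5^2 = 25 <= 34 < 36 = 6^2.
Iterate m_{i+1} = d_i*a_i - m_i, d_{i+1} = (34 - m_{i+1}^2)/d_i, a_{i+1} = floor((a_0 + m_{i+1})/d_{i+1}):
  m_1 = 1*5 - 0 = 5, d_1 = (34 - 5^2)/1 = 9/1 = 9, a_1 = floor((5 + 5)/9) = 1.
  m_2 = 9*1 - 5 = 4, d_2 = (34 - 4^2)/9 = 18/9 = 2, a_2 = floor((5 + 4)/2) = 4.
  m_3 = 2*4 - 4 = 4, d_3 = (34 - 4^2)/2 = 18/2 = 9, a_3 = floor((5 + 4)/9) = 1.
  m_4 = 9*1 - 4 = 5, d_4 = (34 - 5^2)/9 = 9/9 = 1, a_4 = floor((5 + 5)/1) = 10.
  m_5 = 1*10 - 5 = 5, d_5 = (34 - 5^2)/1 = 9/1 = 9: (m_5, d_5) = (m_1, d_1) = (5, 9), so from here the quotients repeat a_1, ..., a_4; the period length is 4.
So sqrt(34) = [5; (1, 4, 1, 10)] with period length k = 4.
k is even, so the fundamental solution of x^2 - 34y^2 = 1 is (p_{k-1}, q_{k-1}) = (p_3, q_3); compute convergents through index 3.
Convergents (p_i = a_i*p_{i-1} + p_{i-2}, q_i = a_i*q_{i-1} + q_{i-2} with p_{-2}=0, p_{-1}=1, q_{-2}=1, q_{-1}=0):
  i=0: a_0=5, p_0 = 5*1 + 0 = 5, q_0 = 5*0 + 1 = 1.
  i=1: a_1=1, p_1 = 1*5 + 1 = 6, q_1 = 1*1 + 0 = 1.
  i=2: a_2=4, p_2 = 4*6 + 5 = 29, q_2 = 4*1 + 1 = 5.
  i=3: a_3=1, p_3 = 1*29 + 6 = 35, q_3 = 1*5 + 1 = 6.
Check: 35^2 - 34*6^2 = 1225 - 1224 = 1, so (x, y) = (35, 6) solves the equation, and by the theorem it is the least positive solution.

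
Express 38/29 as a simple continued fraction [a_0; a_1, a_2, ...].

Run the Euclidean algorithm on 38 and 29; the successive quotients are the partial quotients a_0, a_1, ... (each step inverts the fractional part left over by the previous one):
  38 = 1*29 + 9, so a_0 = 1.
  29 = 3*9 + 2, so a_1 = 3.
  9 = 4*2 + 1, so a_2 = 4.
  2 = 2*1 + 0, so a_3 = 2.
The remainder reaches 0 after 4 divisions, so the expansion has 4 partial quotients, read off in order.

[1; 3, 4, 2]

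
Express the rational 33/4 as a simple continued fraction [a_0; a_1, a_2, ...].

Run the Euclidean algorithm on 33 and 4; the successive quotients are the partial quotients a_0, a_1, ... (each step inverts the fractional part left over by the previous one):
  33 = 8*4 + 1, so a_0 = 8.
  4 = 4*1 + 0, so a_1 = 4.
The remainder reaches 0 after 2 divisions, so the expansion has 2 partial quotients, read off in order.

[8; 4]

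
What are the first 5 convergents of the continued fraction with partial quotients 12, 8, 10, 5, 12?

Using the convergent recurrence p_i = a_i*p_{i-1} + p_{i-2}, q_i = a_i*q_{i-1} + q_{i-2} with p_{-2}=0, p_{-1}=1, q_{-2}=1, q_{-1}=0:
  i=0: a_0=12, p_0 = 12*1 + 0 = 12, q_0 = 12*0 + 1 = 1.
  i=1: a_1=8, p_1 = 8*12 + 1 = 97, q_1 = 8*1 + 0 = 8.
  i=2: a_2=10, p_2 = 10*97 + 12 = 982, q_2 = 10*8 + 1 = 81.
  i=3: a_3=5, p_3 = 5*982 + 97 = 5007, q_3 = 5*81 + 8 = 413.
  i=4: a_4=12, p_4 = 12*5007 + 982 = 61066, q_4 = 12*413 + 81 = 5037.

12/1, 97/8, 982/81, 5007/413, 61066/5037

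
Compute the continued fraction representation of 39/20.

Run the Euclidean algorithm on 39 and 20; the successive quotients are the partial quotients a_0, a_1, ... (each step inverts the fractional part left over by the previous one):
  39 = 1*20 + 19, so a_0 = 1.
  20 = 1*19 + 1, so a_1 = 1.
  19 = 19*1 + 0, so a_2 = 19.
The remainder reaches 0 after 3 divisions, so the expansion has 3 partial quotients, read off in order.

[1; 1, 19]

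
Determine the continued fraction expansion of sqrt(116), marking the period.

[10; (1, 3, 2, 1, 4, 1, 2, 3, 1, 20)]

Write x_i = (sqrt(116) + m_i)/d_i with (m_0, d_0) = (0, 1). a_0 = floor(sqrt(116)) = 10, since 10^2 = 100 <= 116 < 121 = 11^2.
Iterate m_{i+1} = d_i*a_i - m_i, d_{i+1} = (116 - m_{i+1}^2)/d_i, a_{i+1} = floor((a_0 + m_{i+1})/d_{i+1}):
  m_1 = 1*10 - 0 = 10, d_1 = (116 - 10^2)/1 = 16/1 = 16, a_1 = floor((10 + 10)/16) = 1.
  m_2 = 16*1 - 10 = 6, d_2 = (116 - 6^2)/16 = 80/16 = 5, a_2 = floor((10 + 6)/5) = 3.
  m_3 = 5*3 - 6 = 9, d_3 = (116 - 9^2)/5 = 35/5 = 7, a_3 = floor((10 + 9)/7) = 2.
  m_4 = 7*2 - 9 = 5, d_4 = (116 - 5^2)/7 = 91/7 = 13, a_4 = floor((10 + 5)/13) = 1.
  m_5 = 13*1 - 5 = 8, d_5 = (116 - 8^2)/13 = 52/13 = 4, a_5 = floor((10 + 8)/4) = 4.
  m_6 = 4*4 - 8 = 8, d_6 = (116 - 8^2)/4 = 52/4 = 13, a_6 = floor((10 + 8)/13) = 1.
  m_7 = 13*1 - 8 = 5, d_7 = (116 - 5^2)/13 = 91/13 = 7, a_7 = floor((10 + 5)/7) = 2.
  m_8 = 7*2 - 5 = 9, d_8 = (116 - 9^2)/7 = 35/7 = 5, a_8 = floor((10 + 9)/5) = 3.
  m_9 = 5*3 - 9 = 6, d_9 = (116 - 6^2)/5 = 80/5 = 16, a_9 = floor((10 + 6)/16) = 1.
  m_10 = 16*1 - 6 = 10, d_10 = (116 - 10^2)/16 = 16/16 = 1, a_10 = floor((10 + 10)/1) = 20.
  m_11 = 1*20 - 10 = 10, d_11 = (116 - 10^2)/1 = 16/1 = 16: (m_11, d_11) = (m_1, d_1) = (10, 16), so from here the quotients repeat a_1, ..., a_10; the period length is 10.
Hence the expansion of sqrt(116) is a_0 = 10 followed by the repeating block 1, 3, 2, 1, 4, 1, 2, 3, 1, 20 (period 10).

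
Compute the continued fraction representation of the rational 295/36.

[8; 5, 7]

Run the Euclidean algorithm on 295 and 36; the successive quotients are the partial quotients a_0, a_1, ... (each step inverts the fractional part left over by the previous one):
  295 = 8*36 + 7, so a_0 = 8.
  36 = 5*7 + 1, so a_1 = 5.
  7 = 7*1 + 0, so a_2 = 7.
The remainder reaches 0 after 3 divisions, so the expansion has 3 partial quotients, read off in order.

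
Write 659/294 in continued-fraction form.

Run the Euclidean algorithm on 659 and 294; the successive quotients are the partial quotients a_0, a_1, ... (each step inverts the fractional part left over by the previous one):
  659 = 2*294 + 71, so a_0 = 2.
  294 = 4*71 + 10, so a_1 = 4.
  71 = 7*10 + 1, so a_2 = 7.
  10 = 10*1 + 0, so a_3 = 10.
The remainder reaches 0 after 4 divisions, so the expansion has 4 partial quotients, read off in order.

[2; 4, 7, 10]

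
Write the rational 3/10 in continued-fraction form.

[0; 3, 3]

Run the Euclidean algorithm on 3 and 10; the successive quotients are the partial quotients a_0, a_1, ... (each step inverts the fractional part left over by the previous one):
  3 = 0*10 + 3, so a_0 = 0.
  10 = 3*3 + 1, so a_1 = 3.
  3 = 3*1 + 0, so a_2 = 3.
The remainder reaches 0 after 3 divisions, so the expansion has 3 partial quotients, read off in order.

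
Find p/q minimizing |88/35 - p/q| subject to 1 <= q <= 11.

Expand x = 88/35 as a continued fraction with the Euclidean algorithm:
  88 = 2*35 + 18, so a_0 = 2.
  35 = 1*18 + 17, so a_1 = 1.
  18 = 1*17 + 1, so a_2 = 1.
  17 = 17*1 + 0, so a_3 = 17.
so x = [2; 1, 1, 17].
Convergents (p_i = a_i*p_{i-1} + p_{i-2}, q_i = a_i*q_{i-1} + q_{i-2} with p_{-2}=0, p_{-1}=1, q_{-2}=1, q_{-1}=0), until the denominator exceeds 11:
  i=0: a_0=2, p_0 = 2*1 + 0 = 2, q_0 = 2*0 + 1 = 1.
  i=1: a_1=1, p_1 = 1*2 + 1 = 3, q_1 = 1*1 + 0 = 1.
  i=2: a_2=1, p_2 = 1*3 + 2 = 5, q_2 = 1*1 + 1 = 2.
  i=3: a_3=17, p_3 = 17*5 + 3 = 88, q_3 = 17*2 + 1 = 35.
q_3 = 35 > 11, so the last convergent with denominator <= 11 is p_2/q_2 = 5/2.
The closest fraction with denominator <= 11 is either p_2/q_2 or the intermediate fraction (k*p_2 + p_1)/(k*q_2 + q_1) with the largest k >= 1 whose denominator stays <= 11; these approach x as k grows, and every other convergent or intermediate fraction in range is farther away.
Largest k: floor((11 - q_1)/q_2) = floor((11 - 1)/2) = 5.
That gives (5*5 + 3)/(5*2 + 1) = 28/11.
Compare the errors: |x - 5/2| = |88*2 - 5*35|/(35*2) = 1/70, and |x - 28/11| = |88*11 - 28*35|/(35*11) = 12/385.
Cross-multiplying, 1*385 = 385 < 840 = 12*70, so 1/70 is smaller: the convergent 5/2 is closer to x than 28/11.

5/2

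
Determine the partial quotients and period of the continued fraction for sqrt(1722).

[41; (2, 82)]

Write x_i = (sqrt(1722) + m_i)/d_i with (m_0, d_0) = (0, 1). a_0 = floor(sqrt(1722)) = 41, since 41^2 = 1681 <= 1722 < 1764 = 42^2.
Iterate m_{i+1} = d_i*a_i - m_i, d_{i+1} = (1722 - m_{i+1}^2)/d_i, a_{i+1} = floor((a_0 + m_{i+1})/d_{i+1}):
  m_1 = 1*41 - 0 = 41, d_1 = (1722 - 41^2)/1 = 41/1 = 41, a_1 = floor((41 + 41)/41) = 2.
  m_2 = 41*2 - 41 = 41, d_2 = (1722 - 41^2)/41 = 41/41 = 1, a_2 = floor((41 + 41)/1) = 82.
  m_3 = 1*82 - 41 = 41, d_3 = (1722 - 41^2)/1 = 41/1 = 41: (m_3, d_3) = (m_1, d_1) = (41, 41), so from here the quotients repeat a_1, a_2; the period length is 2.
Hence the expansion of sqrt(1722) is a_0 = 41 followed by the repeating block 2, 82 (period 2).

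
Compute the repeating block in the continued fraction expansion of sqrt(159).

[12; (1, 1, 1, 1, 3, 1, 1, 1, 1, 24)]

Write x_i = (sqrt(159) + m_i)/d_i with (m_0, d_0) = (0, 1). a_0 = floor(sqrt(159)) = 12, since 12^2 = 144 <= 159 < 169 = 13^2.
Iterate m_{i+1} = d_i*a_i - m_i, d_{i+1} = (159 - m_{i+1}^2)/d_i, a_{i+1} = floor((a_0 + m_{i+1})/d_{i+1}):
  m_1 = 1*12 - 0 = 12, d_1 = (159 - 12^2)/1 = 15/1 = 15, a_1 = floor((12 + 12)/15) = 1.
  m_2 = 15*1 - 12 = 3, d_2 = (159 - 3^2)/15 = 150/15 = 10, a_2 = floor((12 + 3)/10) = 1.
  m_3 = 10*1 - 3 = 7, d_3 = (159 - 7^2)/10 = 110/10 = 11, a_3 = floor((12 + 7)/11) = 1.
  m_4 = 11*1 - 7 = 4, d_4 = (159 - 4^2)/11 = 143/11 = 13, a_4 = floor((12 + 4)/13) = 1.
  m_5 = 13*1 - 4 = 9, d_5 = (159 - 9^2)/13 = 78/13 = 6, a_5 = floor((12 + 9)/6) = 3.
  m_6 = 6*3 - 9 = 9, d_6 = (159 - 9^2)/6 = 78/6 = 13, a_6 = floor((12 + 9)/13) = 1.
  m_7 = 13*1 - 9 = 4, d_7 = (159 - 4^2)/13 = 143/13 = 11, a_7 = floor((12 + 4)/11) = 1.
  m_8 = 11*1 - 4 = 7, d_8 = (159 - 7^2)/11 = 110/11 = 10, a_8 = floor((12 + 7)/10) = 1.
  m_9 = 10*1 - 7 = 3, d_9 = (159 - 3^2)/10 = 150/10 = 15, a_9 = floor((12 + 3)/15) = 1.
  m_10 = 15*1 - 3 = 12, d_10 = (159 - 12^2)/15 = 15/15 = 1, a_10 = floor((12 + 12)/1) = 24.
  m_11 = 1*24 - 12 = 12, d_11 = (159 - 12^2)/1 = 15/1 = 15: (m_11, d_11) = (m_1, d_1) = (12, 15), so from here the quotients repeat a_1, ..., a_10; the period length is 10.
Hence the expansion of sqrt(159) is a_0 = 12 followed by the repeating block 1, 1, 1, 1, 3, 1, 1, 1, 1, 24 (period 10).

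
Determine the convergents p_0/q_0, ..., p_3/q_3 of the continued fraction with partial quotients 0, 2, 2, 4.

0/1, 1/2, 2/5, 9/22

Using the convergent recurrence p_i = a_i*p_{i-1} + p_{i-2}, q_i = a_i*q_{i-1} + q_{i-2} with p_{-2}=0, p_{-1}=1, q_{-2}=1, q_{-1}=0:
  i=0: a_0=0, p_0 = 0*1 + 0 = 0, q_0 = 0*0 + 1 = 1.
  i=1: a_1=2, p_1 = 2*0 + 1 = 1, q_1 = 2*1 + 0 = 2.
  i=2: a_2=2, p_2 = 2*1 + 0 = 2, q_2 = 2*2 + 1 = 5.
  i=3: a_3=4, p_3 = 4*2 + 1 = 9, q_3 = 4*5 + 2 = 22.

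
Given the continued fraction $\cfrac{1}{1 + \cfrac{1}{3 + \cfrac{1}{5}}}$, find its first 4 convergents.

0/1, 1/1, 3/4, 16/21

Using the convergent recurrence p_i = a_i*p_{i-1} + p_{i-2}, q_i = a_i*q_{i-1} + q_{i-2} with p_{-2}=0, p_{-1}=1, q_{-2}=1, q_{-1}=0:
  i=0: a_0=0, p_0 = 0*1 + 0 = 0, q_0 = 0*0 + 1 = 1.
  i=1: a_1=1, p_1 = 1*0 + 1 = 1, q_1 = 1*1 + 0 = 1.
  i=2: a_2=3, p_2 = 3*1 + 0 = 3, q_2 = 3*1 + 1 = 4.
  i=3: a_3=5, p_3 = 5*3 + 1 = 16, q_3 = 5*4 + 1 = 21.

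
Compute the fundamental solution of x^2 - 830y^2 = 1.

(x, y) = (146411, 5082)

First expand sqrt(830) as a continued fraction. With x_i = (sqrt(830) + m_i)/d_i and (m_0, d_0) = (0, 1): a_0 = floor(sqrt(830)) = 28, since 28^2 = 784 <= 830 < 841 = 29^2.
Iterate m_{i+1} = d_i*a_i - m_i, d_{i+1} = (830 - m_{i+1}^2)/d_i, a_{i+1} = floor((a_0 + m_{i+1})/d_{i+1}):
  m_1 = 1*28 - 0 = 28, d_1 = (830 - 28^2)/1 = 46/1 = 46, a_1 = floor((28 + 28)/46) = 1.
  m_2 = 46*1 - 28 = 18, d_2 = (830 - 18^2)/46 = 506/46 = 11, a_2 = floor((28 + 18)/11) = 4.
  m_3 = 11*4 - 18 = 26, d_3 = (830 - 26^2)/11 = 154/11 = 14, a_3 = floor((28 + 26)/14) = 3.
  m_4 = 14*3 - 26 = 16, d_4 = (830 - 16^2)/14 = 574/14 = 41, a_4 = floor((28 + 16)/41) = 1.
  m_5 = 41*1 - 16 = 25, d_5 = (830 - 25^2)/41 = 205/41 = 5, a_5 = floor((28 + 25)/5) = 10.
  m_6 = 5*10 - 25 = 25, d_6 = (830 - 25^2)/5 = 205/5 = 41, a_6 = floor((28 + 25)/41) = 1.
  m_7 = 41*1 - 25 = 16, d_7 = (830 - 16^2)/41 = 574/41 = 14, a_7 = floor((28 + 16)/14) = 3.
  m_8 = 14*3 - 16 = 26, d_8 = (830 - 26^2)/14 = 154/14 = 11, a_8 = floor((28 + 26)/11) = 4.
  m_9 = 11*4 - 26 = 18, d_9 = (830 - 18^2)/11 = 506/11 = 46, a_9 = floor((28 + 18)/46) = 1.
  m_10 = 46*1 - 18 = 28, d_10 = (830 - 28^2)/46 = 46/46 = 1, a_10 = floor((28 + 28)/1) = 56.
  m_11 = 1*56 - 28 = 28, d_11 = (830 - 28^2)/1 = 46/1 = 46: (m_11, d_11) = (m_1, d_1) = (28, 46), so from here the quotients repeat a_1, ..., a_10; the period length is 10.
So sqrt(830) = [28; (1, 4, 3, 1, 10, 1, 3, 4, 1, 56)] with period length k = 10.
k is even, so the fundamental solution of x^2 - 830y^2 = 1 is (p_{k-1}, q_{k-1}) = (p_9, q_9); compute convergents through index 9.
Convergents (p_i = a_i*p_{i-1} + p_{i-2}, q_i = a_i*q_{i-1} + q_{i-2} with p_{-2}=0, p_{-1}=1, q_{-2}=1, q_{-1}=0):
  i=0: a_0=28, p_0 = 28*1 + 0 = 28, q_0 = 28*0 + 1 = 1.
  i=1: a_1=1, p_1 = 1*28 + 1 = 29, q_1 = 1*1 + 0 = 1.
  i=2: a_2=4, p_2 = 4*29 + 28 = 144, q_2 = 4*1 + 1 = 5.
  i=3: a_3=3, p_3 = 3*144 + 29 = 461, q_3 = 3*5 + 1 = 16.
  i=4: a_4=1, p_4 = 1*461 + 144 = 605, q_4 = 1*16 + 5 = 21.
  i=5: a_5=10, p_5 = 10*605 + 461 = 6511, q_5 = 10*21 + 16 = 226.
  i=6: a_6=1, p_6 = 1*6511 + 605 = 7116, q_6 = 1*226 + 21 = 247.
  i=7: a_7=3, p_7 = 3*7116 + 6511 = 27859, q_7 = 3*247 + 226 = 967.
  i=8: a_8=4, p_8 = 4*27859 + 7116 = 118552, q_8 = 4*967 + 247 = 4115.
  i=9: a_9=1, p_9 = 1*118552 + 27859 = 146411, q_9 = 1*4115 + 967 = 5082.
Check: 146411^2 - 830*5082^2 = 21436180921 - 21436180920 = 1, so (x, y) = (146411, 5082) solves the equation, and by the theorem it is the least positive solution.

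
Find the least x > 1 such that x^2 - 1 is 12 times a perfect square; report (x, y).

First expand sqrt(12) as a continued fraction. With x_i = (sqrt(12) + m_i)/d_i and (m_0, d_0) = (0, 1): a_0 = floor(sqrt(12)) = 3, since 3^2 = 9 <= 12 < 16 = 4^2.
Iterate m_{i+1} = d_i*a_i - m_i, d_{i+1} = (12 - m_{i+1}^2)/d_i, a_{i+1} = floor((a_0 + m_{i+1})/d_{i+1}):
  m_1 = 1*3 - 0 = 3, d_1 = (12 - 3^2)/1 = 3/1 = 3, a_1 = floor((3 + 3)/3) = 2.
  m_2 = 3*2 - 3 = 3, d_2 = (12 - 3^2)/3 = 3/3 = 1, a_2 = floor((3 + 3)/1) = 6.
  m_3 = 1*6 - 3 = 3, d_3 = (12 - 3^2)/1 = 3/1 = 3: (m_3, d_3) = (m_1, d_1) = (3, 3), so from here the quotients repeat a_1, a_2; the period length is 2.
So sqrt(12) = [3; (2, 6)] with period length k = 2.
k is even, so the fundamental solution of x^2 - 12y^2 = 1 is (p_{k-1}, q_{k-1}) = (p_1, q_1); compute convergents through index 1.
Convergents (p_i = a_i*p_{i-1} + p_{i-2}, q_i = a_i*q_{i-1} + q_{i-2} with p_{-2}=0, p_{-1}=1, q_{-2}=1, q_{-1}=0):
  i=0: a_0=3, p_0 = 3*1 + 0 = 3, q_0 = 3*0 + 1 = 1.
  i=1: a_1=2, p_1 = 2*3 + 1 = 7, q_1 = 2*1 + 0 = 2.
Check: 7^2 - 12*2^2 = 49 - 48 = 1, so (x, y) = (7, 2) solves the equation, and by the theorem it is the least positive solution.

(x, y) = (7, 2)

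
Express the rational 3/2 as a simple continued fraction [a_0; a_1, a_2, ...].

Run the Euclidean algorithm on 3 and 2; the successive quotients are the partial quotients a_0, a_1, ... (each step inverts the fractional part left over by the previous one):
  3 = 1*2 + 1, so a_0 = 1.
  2 = 2*1 + 0, so a_1 = 2.
The remainder reaches 0 after 2 divisions, so the expansion has 2 partial quotients, read off in order.

[1; 2]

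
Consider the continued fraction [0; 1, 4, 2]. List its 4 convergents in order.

0/1, 1/1, 4/5, 9/11

Using the convergent recurrence p_i = a_i*p_{i-1} + p_{i-2}, q_i = a_i*q_{i-1} + q_{i-2} with p_{-2}=0, p_{-1}=1, q_{-2}=1, q_{-1}=0:
  i=0: a_0=0, p_0 = 0*1 + 0 = 0, q_0 = 0*0 + 1 = 1.
  i=1: a_1=1, p_1 = 1*0 + 1 = 1, q_1 = 1*1 + 0 = 1.
  i=2: a_2=4, p_2 = 4*1 + 0 = 4, q_2 = 4*1 + 1 = 5.
  i=3: a_3=2, p_3 = 2*4 + 1 = 9, q_3 = 2*5 + 1 = 11.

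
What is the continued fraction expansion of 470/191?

[2; 2, 5, 1, 6, 2]

Run the Euclidean algorithm on 470 and 191; the successive quotients are the partial quotients a_0, a_1, ... (each step inverts the fractional part left over by the previous one):
  470 = 2*191 + 88, so a_0 = 2.
  191 = 2*88 + 15, so a_1 = 2.
  88 = 5*15 + 13, so a_2 = 5.
  15 = 1*13 + 2, so a_3 = 1.
  13 = 6*2 + 1, so a_4 = 6.
  2 = 2*1 + 0, so a_5 = 2.
The remainder reaches 0 after 6 divisions, so the expansion has 6 partial quotients, read off in order.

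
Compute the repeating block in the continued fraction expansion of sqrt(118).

Write x_i = (sqrt(118) + m_i)/d_i with (m_0, d_0) = (0, 1). a_0 = floor(sqrt(118)) = 10, since 10^2 = 100 <= 118 < 121 = 11^2.
Iterate m_{i+1} = d_i*a_i - m_i, d_{i+1} = (118 - m_{i+1}^2)/d_i, a_{i+1} = floor((a_0 + m_{i+1})/d_{i+1}):
  m_1 = 1*10 - 0 = 10, d_1 = (118 - 10^2)/1 = 18/1 = 18, a_1 = floor((10 + 10)/18) = 1.
  m_2 = 18*1 - 10 = 8, d_2 = (118 - 8^2)/18 = 54/18 = 3, a_2 = floor((10 + 8)/3) = 6.
  m_3 = 3*6 - 8 = 10, d_3 = (118 - 10^2)/3 = 18/3 = 6, a_3 = floor((10 + 10)/6) = 3.
  m_4 = 6*3 - 10 = 8, d_4 = (118 - 8^2)/6 = 54/6 = 9, a_4 = floor((10 + 8)/9) = 2.
  m_5 = 9*2 - 8 = 10, d_5 = (118 - 10^2)/9 = 18/9 = 2, a_5 = floor((10 + 10)/2) = 10.
  m_6 = 2*10 - 10 = 10, d_6 = (118 - 10^2)/2 = 18/2 = 9, a_6 = floor((10 + 10)/9) = 2.
  m_7 = 9*2 - 10 = 8, d_7 = (118 - 8^2)/9 = 54/9 = 6, a_7 = floor((10 + 8)/6) = 3.
  m_8 = 6*3 - 8 = 10, d_8 = (118 - 10^2)/6 = 18/6 = 3, a_8 = floor((10 + 10)/3) = 6.
  m_9 = 3*6 - 10 = 8, d_9 = (118 - 8^2)/3 = 54/3 = 18, a_9 = floor((10 + 8)/18) = 1.
  m_10 = 18*1 - 8 = 10, d_10 = (118 - 10^2)/18 = 18/18 = 1, a_10 = floor((10 + 10)/1) = 20.
  m_11 = 1*20 - 10 = 10, d_11 = (118 - 10^2)/1 = 18/1 = 18: (m_11, d_11) = (m_1, d_1) = (10, 18), so from here the quotients repeat a_1, ..., a_10; the period length is 10.
Hence the expansion of sqrt(118) is a_0 = 10 followed by the repeating block 1, 6, 3, 2, 10, 2, 3, 6, 1, 20 (period 10).

[10; (1, 6, 3, 2, 10, 2, 3, 6, 1, 20)]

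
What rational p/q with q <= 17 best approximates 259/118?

11/5

Expand x = 259/118 as a continued fraction with the Euclidean algorithm:
  259 = 2*118 + 23, so a_0 = 2.
  118 = 5*23 + 3, so a_1 = 5.
  23 = 7*3 + 2, so a_2 = 7.
  3 = 1*2 + 1, so a_3 = 1.
  2 = 2*1 + 0, so a_4 = 2.
so x = [2; 5, 7, 1, 2].
Convergents (p_i = a_i*p_{i-1} + p_{i-2}, q_i = a_i*q_{i-1} + q_{i-2} with p_{-2}=0, p_{-1}=1, q_{-2}=1, q_{-1}=0), until the denominator exceeds 17:
  i=0: a_0=2, p_0 = 2*1 + 0 = 2, q_0 = 2*0 + 1 = 1.
  i=1: a_1=5, p_1 = 5*2 + 1 = 11, q_1 = 5*1 + 0 = 5.
  i=2: a_2=7, p_2 = 7*11 + 2 = 79, q_2 = 7*5 + 1 = 36.
q_2 = 36 > 17, so the last convergent with denominator <= 17 is p_1/q_1 = 11/5.
The closest fraction with denominator <= 17 is either p_1/q_1 or the intermediate fraction (k*p_1 + p_0)/(k*q_1 + q_0) with the largest k >= 1 whose denominator stays <= 17; these approach x as k grows, and every other convergent or intermediate fraction in range is farther away.
Largest k: floor((17 - q_0)/q_1) = floor((17 - 1)/5) = 3.
That gives (3*11 + 2)/(3*5 + 1) = 35/16.
Compare the errors: |x - 11/5| = |259*5 - 11*118|/(118*5) = 3/590, and |x - 35/16| = |259*16 - 35*118|/(118*16) = 14/1888.
Cross-multiplying, 3*1888 = 5664 < 8260 = 14*590, so 3/590 is smaller: the convergent 11/5 is closer to x than 35/16.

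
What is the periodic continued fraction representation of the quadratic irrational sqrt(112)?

Write x_i = (sqrt(112) + m_i)/d_i with (m_0, d_0) = (0, 1). a_0 = floor(sqrt(112)) = 10, since 10^2 = 100 <= 112 < 121 = 11^2.
Iterate m_{i+1} = d_i*a_i - m_i, d_{i+1} = (112 - m_{i+1}^2)/d_i, a_{i+1} = floor((a_0 + m_{i+1})/d_{i+1}):
  m_1 = 1*10 - 0 = 10, d_1 = (112 - 10^2)/1 = 12/1 = 12, a_1 = floor((10 + 10)/12) = 1.
  m_2 = 12*1 - 10 = 2, d_2 = (112 - 2^2)/12 = 108/12 = 9, a_2 = floor((10 + 2)/9) = 1.
  m_3 = 9*1 - 2 = 7, d_3 = (112 - 7^2)/9 = 63/9 = 7, a_3 = floor((10 + 7)/7) = 2.
  m_4 = 7*2 - 7 = 7, d_4 = (112 - 7^2)/7 = 63/7 = 9, a_4 = floor((10 + 7)/9) = 1.
  m_5 = 9*1 - 7 = 2, d_5 = (112 - 2^2)/9 = 108/9 = 12, a_5 = floor((10 + 2)/12) = 1.
  m_6 = 12*1 - 2 = 10, d_6 = (112 - 10^2)/12 = 12/12 = 1, a_6 = floor((10 + 10)/1) = 20.
  m_7 = 1*20 - 10 = 10, d_7 = (112 - 10^2)/1 = 12/1 = 12: (m_7, d_7) = (m_1, d_1) = (10, 12), so from here the quotients repeat a_1, ..., a_6; the period length is 6.
Hence the expansion of sqrt(112) is a_0 = 10 followed by the repeating block 1, 1, 2, 1, 1, 20 (period 6).

[10; (1, 1, 2, 1, 1, 20)]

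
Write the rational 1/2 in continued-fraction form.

Run the Euclidean algorithm on 1 and 2; the successive quotients are the partial quotients a_0, a_1, ... (each step inverts the fractional part left over by the previous one):
  1 = 0*2 + 1, so a_0 = 0.
  2 = 2*1 + 0, so a_1 = 2.
The remainder reaches 0 after 2 divisions, so the expansion has 2 partial quotients, read off in order.

[0; 2]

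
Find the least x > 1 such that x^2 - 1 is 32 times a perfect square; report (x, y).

(x, y) = (17, 3)

First expand sqrt(32) as a continued fraction. With x_i = (sqrt(32) + m_i)/d_i and (m_0, d_0) = (0, 1): a_0 = floor(sqrt(32)) = 5, since 5^2 = 25 <= 32 < 36 = 6^2.
Iterate m_{i+1} = d_i*a_i - m_i, d_{i+1} = (32 - m_{i+1}^2)/d_i, a_{i+1} = floor((a_0 + m_{i+1})/d_{i+1}):
  m_1 = 1*5 - 0 = 5, d_1 = (32 - 5^2)/1 = 7/1 = 7, a_1 = floor((5 + 5)/7) = 1.
  m_2 = 7*1 - 5 = 2, d_2 = (32 - 2^2)/7 = 28/7 = 4, a_2 = floor((5 + 2)/4) = 1.
  m_3 = 4*1 - 2 = 2, d_3 = (32 - 2^2)/4 = 28/4 = 7, a_3 = floor((5 + 2)/7) = 1.
  m_4 = 7*1 - 2 = 5, d_4 = (32 - 5^2)/7 = 7/7 = 1, a_4 = floor((5 + 5)/1) = 10.
  m_5 = 1*10 - 5 = 5, d_5 = (32 - 5^2)/1 = 7/1 = 7: (m_5, d_5) = (m_1, d_1) = (5, 7), so from here the quotients repeat a_1, ..., a_4; the period length is 4.
So sqrt(32) = [5; (1, 1, 1, 10)] with period length k = 4.
k is even, so the fundamental solution of x^2 - 32y^2 = 1 is (p_{k-1}, q_{k-1}) = (p_3, q_3); compute convergents through index 3.
Convergents (p_i = a_i*p_{i-1} + p_{i-2}, q_i = a_i*q_{i-1} + q_{i-2} with p_{-2}=0, p_{-1}=1, q_{-2}=1, q_{-1}=0):
  i=0: a_0=5, p_0 = 5*1 + 0 = 5, q_0 = 5*0 + 1 = 1.
  i=1: a_1=1, p_1 = 1*5 + 1 = 6, q_1 = 1*1 + 0 = 1.
  i=2: a_2=1, p_2 = 1*6 + 5 = 11, q_2 = 1*1 + 1 = 2.
  i=3: a_3=1, p_3 = 1*11 + 6 = 17, q_3 = 1*2 + 1 = 3.
Check: 17^2 - 32*3^2 = 289 - 288 = 1, so (x, y) = (17, 3) solves the equation, and by the theorem it is the least positive solution.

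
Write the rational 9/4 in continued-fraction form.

Run the Euclidean algorithm on 9 and 4; the successive quotients are the partial quotients a_0, a_1, ... (each step inverts the fractional part left over by the previous one):
  9 = 2*4 + 1, so a_0 = 2.
  4 = 4*1 + 0, so a_1 = 4.
The remainder reaches 0 after 2 divisions, so the expansion has 2 partial quotients, read off in order.

[2; 4]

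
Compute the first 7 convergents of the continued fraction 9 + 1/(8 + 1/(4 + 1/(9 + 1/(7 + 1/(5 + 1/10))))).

Using the convergent recurrence p_i = a_i*p_{i-1} + p_{i-2}, q_i = a_i*q_{i-1} + q_{i-2} with p_{-2}=0, p_{-1}=1, q_{-2}=1, q_{-1}=0:
  i=0: a_0=9, p_0 = 9*1 + 0 = 9, q_0 = 9*0 + 1 = 1.
  i=1: a_1=8, p_1 = 8*9 + 1 = 73, q_1 = 8*1 + 0 = 8.
  i=2: a_2=4, p_2 = 4*73 + 9 = 301, q_2 = 4*8 + 1 = 33.
  i=3: a_3=9, p_3 = 9*301 + 73 = 2782, q_3 = 9*33 + 8 = 305.
  i=4: a_4=7, p_4 = 7*2782 + 301 = 19775, q_4 = 7*305 + 33 = 2168.
  i=5: a_5=5, p_5 = 5*19775 + 2782 = 101657, q_5 = 5*2168 + 305 = 11145.
  i=6: a_6=10, p_6 = 10*101657 + 19775 = 1036345, q_6 = 10*11145 + 2168 = 113618.

9/1, 73/8, 301/33, 2782/305, 19775/2168, 101657/11145, 1036345/113618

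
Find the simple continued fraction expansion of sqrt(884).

Write x_i = (sqrt(884) + m_i)/d_i with (m_0, d_0) = (0, 1). a_0 = floor(sqrt(884)) = 29, since 29^2 = 841 <= 884 < 900 = 30^2.
Iterate m_{i+1} = d_i*a_i - m_i, d_{i+1} = (884 - m_{i+1}^2)/d_i, a_{i+1} = floor((a_0 + m_{i+1})/d_{i+1}):
  m_1 = 1*29 - 0 = 29, d_1 = (884 - 29^2)/1 = 43/1 = 43, a_1 = floor((29 + 29)/43) = 1.
  m_2 = 43*1 - 29 = 14, d_2 = (884 - 14^2)/43 = 688/43 = 16, a_2 = floor((29 + 14)/16) = 2.
  m_3 = 16*2 - 14 = 18, d_3 = (884 - 18^2)/16 = 560/16 = 35, a_3 = floor((29 + 18)/35) = 1.
  m_4 = 35*1 - 18 = 17, d_4 = (884 - 17^2)/35 = 595/35 = 17, a_4 = floor((29 + 17)/17) = 2.
  m_5 = 17*2 - 17 = 17, d_5 = (884 - 17^2)/17 = 595/17 = 35, a_5 = floor((29 + 17)/35) = 1.
  m_6 = 35*1 - 17 = 18, d_6 = (884 - 18^2)/35 = 560/35 = 16, a_6 = floor((29 + 18)/16) = 2.
  m_7 = 16*2 - 18 = 14, d_7 = (884 - 14^2)/16 = 688/16 = 43, a_7 = floor((29 + 14)/43) = 1.
  m_8 = 43*1 - 14 = 29, d_8 = (884 - 29^2)/43 = 43/43 = 1, a_8 = floor((29 + 29)/1) = 58.
  m_9 = 1*58 - 29 = 29, d_9 = (884 - 29^2)/1 = 43/1 = 43: (m_9, d_9) = (m_1, d_1) = (29, 43), so from here the quotients repeat a_1, ..., a_8; the period length is 8.
Hence the expansion of sqrt(884) is a_0 = 29 followed by the repeating block 1, 2, 1, 2, 1, 2, 1, 58 (period 8).

[29; (1, 2, 1, 2, 1, 2, 1, 58)]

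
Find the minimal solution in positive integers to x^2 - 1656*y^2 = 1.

(x, y) = (24335, 598)

First expand sqrt(1656) as a continued fraction. With x_i = (sqrt(1656) + m_i)/d_i and (m_0, d_0) = (0, 1): a_0 = floor(sqrt(1656)) = 40, since 40^2 = 1600 <= 1656 < 1681 = 41^2.
Iterate m_{i+1} = d_i*a_i - m_i, d_{i+1} = (1656 - m_{i+1}^2)/d_i, a_{i+1} = floor((a_0 + m_{i+1})/d_{i+1}):
  m_1 = 1*40 - 0 = 40, d_1 = (1656 - 40^2)/1 = 56/1 = 56, a_1 = floor((40 + 40)/56) = 1.
  m_2 = 56*1 - 40 = 16, d_2 = (1656 - 16^2)/56 = 1400/56 = 25, a_2 = floor((40 + 16)/25) = 2.
  m_3 = 25*2 - 16 = 34, d_3 = (1656 - 34^2)/25 = 500/25 = 20, a_3 = floor((40 + 34)/20) = 3.
  m_4 = 20*3 - 34 = 26, d_4 = (1656 - 26^2)/20 = 980/20 = 49, a_4 = floor((40 + 26)/49) = 1.
  m_5 = 49*1 - 26 = 23, d_5 = (1656 - 23^2)/49 = 1127/49 = 23, a_5 = floor((40 + 23)/23) = 2.
  m_6 = 23*2 - 23 = 23, d_6 = (1656 - 23^2)/23 = 1127/23 = 49, a_6 = floor((40 + 23)/49) = 1.
  m_7 = 49*1 - 23 = 26, d_7 = (1656 - 26^2)/49 = 980/49 = 20, a_7 = floor((40 + 26)/20) = 3.
  m_8 = 20*3 - 26 = 34, d_8 = (1656 - 34^2)/20 = 500/20 = 25, a_8 = floor((40 + 34)/25) = 2.
  m_9 = 25*2 - 34 = 16, d_9 = (1656 - 16^2)/25 = 1400/25 = 56, a_9 = floor((40 + 16)/56) = 1.
  m_10 = 56*1 - 16 = 40, d_10 = (1656 - 40^2)/56 = 56/56 = 1, a_10 = floor((40 + 40)/1) = 80.
  m_11 = 1*80 - 40 = 40, d_11 = (1656 - 40^2)/1 = 56/1 = 56: (m_11, d_11) = (m_1, d_1) = (40, 56), so from here the quotients repeat a_1, ..., a_10; the period length is 10.
So sqrt(1656) = [40; (1, 2, 3, 1, 2, 1, 3, 2, 1, 80)] with period length k = 10.
k is even, so the fundamental solution of x^2 - 1656y^2 = 1 is (p_{k-1}, q_{k-1}) = (p_9, q_9); compute convergents through index 9.
Convergents (p_i = a_i*p_{i-1} + p_{i-2}, q_i = a_i*q_{i-1} + q_{i-2} with p_{-2}=0, p_{-1}=1, q_{-2}=1, q_{-1}=0):
  i=0: a_0=40, p_0 = 40*1 + 0 = 40, q_0 = 40*0 + 1 = 1.
  i=1: a_1=1, p_1 = 1*40 + 1 = 41, q_1 = 1*1 + 0 = 1.
  i=2: a_2=2, p_2 = 2*41 + 40 = 122, q_2 = 2*1 + 1 = 3.
  i=3: a_3=3, p_3 = 3*122 + 41 = 407, q_3 = 3*3 + 1 = 10.
  i=4: a_4=1, p_4 = 1*407 + 122 = 529, q_4 = 1*10 + 3 = 13.
  i=5: a_5=2, p_5 = 2*529 + 407 = 1465, q_5 = 2*13 + 10 = 36.
  i=6: a_6=1, p_6 = 1*1465 + 529 = 1994, q_6 = 1*36 + 13 = 49.
  i=7: a_7=3, p_7 = 3*1994 + 1465 = 7447, q_7 = 3*49 + 36 = 183.
  i=8: a_8=2, p_8 = 2*7447 + 1994 = 16888, q_8 = 2*183 + 49 = 415.
  i=9: a_9=1, p_9 = 1*16888 + 7447 = 24335, q_9 = 1*415 + 183 = 598.
Check: 24335^2 - 1656*598^2 = 592192225 - 592192224 = 1, so (x, y) = (24335, 598) solves the equation, and by the theorem it is the least positive solution.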